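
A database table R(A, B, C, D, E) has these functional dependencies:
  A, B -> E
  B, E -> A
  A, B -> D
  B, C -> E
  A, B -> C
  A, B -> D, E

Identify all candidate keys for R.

Attributes never on any right-hand side: {B} — every candidate key must contain it.
{A, B} is a candidate key since {A, B}⁺ = {A, B, C, D, E} covers every attribute.
{B, C} is a candidate key since {B, C}⁺ = {A, B, C, D, E} covers every attribute.
{B, E} is a candidate key since {B, E}⁺ = {A, B, C, D, E} covers every attribute.
No proper subset of any of these is a key, and no other minimal superkey exists.

{A, B}, {B, C}, {B, E}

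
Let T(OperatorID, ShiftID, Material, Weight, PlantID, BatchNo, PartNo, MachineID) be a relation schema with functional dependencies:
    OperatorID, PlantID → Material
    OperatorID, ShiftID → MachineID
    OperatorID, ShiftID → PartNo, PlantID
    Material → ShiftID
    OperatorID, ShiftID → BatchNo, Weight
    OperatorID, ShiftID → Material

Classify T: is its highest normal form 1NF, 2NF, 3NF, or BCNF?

Candidate keys: {Material, OperatorID}, {OperatorID, PlantID}, {OperatorID, ShiftID}. Prime attributes: {Material, OperatorID, PlantID, ShiftID}.
For Material → ShiftID we have {Material}⁺ = {Material, ShiftID}; {Material} is not a superkey, so BCNF fails.
Its right-hand attributes {ShiftID} are all prime, as are those of every other non-superkey FD — the relation is in 3NF.

3NF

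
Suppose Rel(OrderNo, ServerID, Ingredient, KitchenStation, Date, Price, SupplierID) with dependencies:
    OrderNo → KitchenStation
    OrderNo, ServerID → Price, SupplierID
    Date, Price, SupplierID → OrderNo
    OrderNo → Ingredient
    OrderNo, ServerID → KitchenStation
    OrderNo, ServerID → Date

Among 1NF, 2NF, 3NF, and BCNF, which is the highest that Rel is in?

1NF

Candidate keys: {Date, Price, ServerID, SupplierID}, {OrderNo, ServerID}. Prime attributes: {Date, OrderNo, Price, ServerID, SupplierID}.
OrderNo → KitchenStation: {OrderNo}⁺ = {Ingredient, KitchenStation, OrderNo}, which is not all of the attributes, so the left side is not a superkey — BCNF is violated.
OrderNo → KitchenStation has non-prime {KitchenStation} on the right and a non-superkey on the left, so 3NF fails.
{OrderNo} is a proper subset of the key {OrderNo, ServerID}, and {OrderNo}⁺ contains the non-prime attributes {Ingredient, KitchenStation} — a partial dependency, so 2NF is violated.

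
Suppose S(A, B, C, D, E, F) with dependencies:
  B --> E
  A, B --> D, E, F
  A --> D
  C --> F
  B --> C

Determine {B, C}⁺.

Start with {B, C}.
B --> E applies; add {E} → now {B, C, E}.
C --> F applies; add {F} → now {B, C, E, F}.
No further FD applies.

{B, C, E, F}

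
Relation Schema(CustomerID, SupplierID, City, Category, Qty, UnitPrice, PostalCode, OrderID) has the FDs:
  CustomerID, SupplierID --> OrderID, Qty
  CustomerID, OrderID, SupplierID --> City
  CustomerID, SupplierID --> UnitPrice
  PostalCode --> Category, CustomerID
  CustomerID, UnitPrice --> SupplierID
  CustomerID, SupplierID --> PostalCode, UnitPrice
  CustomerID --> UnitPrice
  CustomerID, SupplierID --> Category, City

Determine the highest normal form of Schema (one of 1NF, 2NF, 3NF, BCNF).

BCNF

Candidate keys: {CustomerID}, {PostalCode}. Prime attributes: {CustomerID, PostalCode}.
The left-hand side of every FD is a superkey, so BCNF is satisfied.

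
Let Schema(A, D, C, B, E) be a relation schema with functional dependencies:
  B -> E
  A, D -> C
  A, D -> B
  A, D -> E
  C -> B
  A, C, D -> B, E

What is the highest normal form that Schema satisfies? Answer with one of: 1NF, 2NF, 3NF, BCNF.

2NF

Candidate key: {A, D}. Prime attributes: {A, D}.
For B -> E we have {B}⁺ = {B, E}; {B} is not a superkey, so BCNF fails.
Because {E} is non-prime and the left side of B -> E is not a superkey, the relation is not in 3NF.
Checking every proper subset of each key, none determines a non-prime attribute — 2NF is satisfied.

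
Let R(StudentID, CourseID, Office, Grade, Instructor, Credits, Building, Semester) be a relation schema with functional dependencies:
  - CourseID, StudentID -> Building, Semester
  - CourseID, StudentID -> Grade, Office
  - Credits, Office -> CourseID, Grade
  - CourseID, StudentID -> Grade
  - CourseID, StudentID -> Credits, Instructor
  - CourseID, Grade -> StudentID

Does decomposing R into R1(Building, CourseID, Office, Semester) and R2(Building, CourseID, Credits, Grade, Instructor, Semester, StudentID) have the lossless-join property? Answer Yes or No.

Common attributes: {Building, CourseID, Semester}; their closure is {Building, CourseID, Semester}.
The closure covers neither R1 nor R2 entirely; the join is not lossless.

No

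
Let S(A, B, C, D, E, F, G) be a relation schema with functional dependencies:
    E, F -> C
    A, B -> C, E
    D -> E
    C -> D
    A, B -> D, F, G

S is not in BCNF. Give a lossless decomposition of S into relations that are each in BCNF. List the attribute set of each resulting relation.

Candidate key of the original relation: {A, B}.
Within {A, B, C, D, E, F, G}: {E, F}⁺ ∩ {A, B, C, D, E, F, G} = {C, D, E, F}, not the whole set, so E, F -> C, D violates BCNF; decompose into {C, D, E, F} and {A, B, E, F, G}.
Within {C, D, E, F}: {D}⁺ ∩ {C, D, E, F} = {D, E}, not the whole set, so D -> E violates BCNF; decompose into {D, E} and {C, D, F}.
{D, E} has no BCNF violation.
Within {C, D, F}: {C}⁺ ∩ {C, D, F} = {C, D}, not the whole set, so C -> D violates BCNF; decompose into {C, D} and {C, F}.
{C, D} has no BCNF violation.
{C, F} has no BCNF violation.
{A, B, E, F, G} has no BCNF violation.

{A, B, E, F, G}; {C, D}; {C, F}; {D, E}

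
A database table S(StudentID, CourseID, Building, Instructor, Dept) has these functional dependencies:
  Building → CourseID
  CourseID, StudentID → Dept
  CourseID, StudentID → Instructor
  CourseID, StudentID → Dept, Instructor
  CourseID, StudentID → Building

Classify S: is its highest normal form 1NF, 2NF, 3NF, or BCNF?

Candidate keys: {Building, StudentID}, {CourseID, StudentID}. Prime attributes: {Building, CourseID, StudentID}.
Building → CourseID breaks BCNF: {Building}⁺ = {Building, CourseID}, so {Building} is not a superkey.
But every attribute on its right side ({CourseID}) is prime, and the same holds for every other non-superkey FD, so 3NF still holds.

3NF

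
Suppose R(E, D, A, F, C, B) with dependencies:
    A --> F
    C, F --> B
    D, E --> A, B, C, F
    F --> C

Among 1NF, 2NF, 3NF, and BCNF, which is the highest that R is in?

2NF

Candidate key: {D, E}. Prime attributes: {D, E}.
A --> F: {A}⁺ = {A, B, C, F}, which is not all of the attributes, so the left side is not a superkey — BCNF is violated.
A --> F has non-prime {F} on the right and a non-superkey on the left, so 3NF fails.
No non-prime attribute depends on a proper subset of any candidate key, so 2NF holds.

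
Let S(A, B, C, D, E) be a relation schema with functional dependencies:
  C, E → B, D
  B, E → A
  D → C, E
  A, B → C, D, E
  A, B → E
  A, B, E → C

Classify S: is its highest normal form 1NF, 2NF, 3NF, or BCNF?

BCNF

Candidate keys: {A, B}, {B, E}, {C, E}, {D}. Prime attributes: {A, B, C, D, E}.
The left-hand side of every FD is a superkey, so BCNF is satisfied.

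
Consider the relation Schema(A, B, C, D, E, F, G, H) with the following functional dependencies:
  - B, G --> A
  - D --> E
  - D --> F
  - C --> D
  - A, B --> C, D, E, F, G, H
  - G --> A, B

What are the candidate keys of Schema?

{G} is a candidate key since {G}⁺ = {A, B, C, D, E, F, G, H} covers every attribute.
{A, B} is a candidate key since {A, B}⁺ = {A, B, C, D, E, F, G, H} covers every attribute.
No proper subset of any of these is a key, and no other minimal superkey exists.

{A, B}, {G}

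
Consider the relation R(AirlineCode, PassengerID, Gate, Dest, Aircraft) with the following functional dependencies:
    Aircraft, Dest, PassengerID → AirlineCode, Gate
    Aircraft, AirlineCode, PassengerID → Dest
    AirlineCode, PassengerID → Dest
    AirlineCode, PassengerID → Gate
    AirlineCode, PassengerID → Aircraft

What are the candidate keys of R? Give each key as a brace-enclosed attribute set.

No FD produces {PassengerID}, so it must be in every candidate key.
{AirlineCode, PassengerID} is a candidate key since {AirlineCode, PassengerID}⁺ = {Aircraft, AirlineCode, Dest, Gate, PassengerID} covers every attribute.
{Aircraft, Dest, PassengerID} is a candidate key since {Aircraft, Dest, PassengerID}⁺ = {Aircraft, AirlineCode, Dest, Gate, PassengerID} covers every attribute.
No proper subset of any of these is a key, and no other minimal superkey exists.

{Aircraft, Dest, PassengerID}, {AirlineCode, PassengerID}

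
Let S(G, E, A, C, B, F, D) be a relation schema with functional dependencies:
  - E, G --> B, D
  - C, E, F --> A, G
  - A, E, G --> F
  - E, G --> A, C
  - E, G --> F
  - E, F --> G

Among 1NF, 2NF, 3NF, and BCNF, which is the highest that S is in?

Candidate keys: {E, F}, {E, G}. Prime attributes: {E, F, G}.
Each dependency's left side is a superkey — BCNF holds.

BCNF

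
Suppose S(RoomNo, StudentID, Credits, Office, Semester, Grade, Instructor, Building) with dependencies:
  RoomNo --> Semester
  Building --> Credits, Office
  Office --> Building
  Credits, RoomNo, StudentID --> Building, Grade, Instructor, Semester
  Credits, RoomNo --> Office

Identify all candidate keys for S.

{Building, RoomNo, StudentID}, {Credits, RoomNo, StudentID}, {Office, RoomNo, StudentID}

{RoomNo, StudentID} never appear on the right of any FD, so every key must include all of them.
{Building, RoomNo, StudentID} is a candidate key since {Building, RoomNo, StudentID}⁺ = {Building, Credits, Grade, Instructor, Office, RoomNo, Semester, StudentID} covers every attribute.
{Credits, RoomNo, StudentID} is a candidate key since {Credits, RoomNo, StudentID}⁺ = {Building, Credits, Grade, Instructor, Office, RoomNo, Semester, StudentID} covers every attribute.
{Office, RoomNo, StudentID} is a candidate key since {Office, RoomNo, StudentID}⁺ = {Building, Credits, Grade, Instructor, Office, RoomNo, Semester, StudentID} covers every attribute.
No proper subset of any of these is a key, and no other minimal superkey exists.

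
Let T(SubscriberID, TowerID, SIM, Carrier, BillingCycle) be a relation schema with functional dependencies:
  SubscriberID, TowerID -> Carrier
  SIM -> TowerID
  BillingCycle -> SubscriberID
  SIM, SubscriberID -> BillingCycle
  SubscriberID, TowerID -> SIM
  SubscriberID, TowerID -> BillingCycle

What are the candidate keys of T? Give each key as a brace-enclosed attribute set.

Closure of {BillingCycle, SIM} is {BillingCycle, Carrier, SIM, SubscriberID, TowerID}, the whole schema; {BillingCycle, SIM} is a candidate key.
Closure of {BillingCycle, TowerID} is {BillingCycle, Carrier, SIM, SubscriberID, TowerID}, the whole schema; {BillingCycle, TowerID} is a candidate key.
Closure of {SIM, SubscriberID} is {BillingCycle, Carrier, SIM, SubscriberID, TowerID}, the whole schema; {SIM, SubscriberID} is a candidate key.
Closure of {SubscriberID, TowerID} is {BillingCycle, Carrier, SIM, SubscriberID, TowerID}, the whole schema; {SubscriberID, TowerID} is a candidate key.
No proper subset of any of these is a key, and no other minimal superkey exists.

{BillingCycle, SIM}, {BillingCycle, TowerID}, {SIM, SubscriberID}, {SubscriberID, TowerID}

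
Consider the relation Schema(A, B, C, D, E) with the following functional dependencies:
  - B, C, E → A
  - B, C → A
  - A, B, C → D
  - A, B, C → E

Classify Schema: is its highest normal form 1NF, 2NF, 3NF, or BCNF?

BCNF

Candidate key: {B, C}. Prime attributes: {B, C}.
Every FD has a superkey on the left, so the relation is in BCNF.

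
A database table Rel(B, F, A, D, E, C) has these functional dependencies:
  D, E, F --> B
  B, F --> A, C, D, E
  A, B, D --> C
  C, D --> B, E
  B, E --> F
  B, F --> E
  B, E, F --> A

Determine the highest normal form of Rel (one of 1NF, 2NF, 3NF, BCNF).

Candidate keys: {A, B, D}, {B, E}, {B, F}, {C, D}, {D, E, F}. Prime attributes: {A, B, C, D, E, F}.
Every FD has a superkey on the left, so the relation is in BCNF.

BCNF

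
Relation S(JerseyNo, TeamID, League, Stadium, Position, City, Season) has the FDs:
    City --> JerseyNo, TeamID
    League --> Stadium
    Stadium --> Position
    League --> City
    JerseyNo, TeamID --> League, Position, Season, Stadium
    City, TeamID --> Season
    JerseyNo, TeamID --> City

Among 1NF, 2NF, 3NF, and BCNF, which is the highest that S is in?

Candidate keys: {City}, {JerseyNo, TeamID}, {League}. Prime attributes: {City, JerseyNo, League, TeamID}.
For Stadium --> Position we have {Stadium}⁺ = {Position, Stadium}; {Stadium} is not a superkey, so BCNF fails.
Because {Position} is non-prime and the left side of Stadium --> Position is not a superkey, the relation is not in 3NF.
No proper subset of a key has a non-prime attribute in its closure, so there is no partial dependency; 2NF holds.

2NF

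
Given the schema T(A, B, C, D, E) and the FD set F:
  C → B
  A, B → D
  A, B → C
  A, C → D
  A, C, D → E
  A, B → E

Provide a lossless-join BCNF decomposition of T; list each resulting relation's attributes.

Candidate keys of the original relation: {A, B}, {A, C}.
Within {A, B, C, D, E}: {C}⁺ ∩ {A, B, C, D, E} = {B, C}, not the whole set, so C → B violates BCNF; decompose into {B, C} and {A, C, D, E}.
{B, C} is in BCNF.
{A, C, D, E} is in BCNF.

{A, C, D, E}; {B, C}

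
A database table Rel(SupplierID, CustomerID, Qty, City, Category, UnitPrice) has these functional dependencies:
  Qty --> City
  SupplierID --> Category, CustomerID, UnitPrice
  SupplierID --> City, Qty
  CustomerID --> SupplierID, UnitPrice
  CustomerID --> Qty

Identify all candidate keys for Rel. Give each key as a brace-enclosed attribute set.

{CustomerID}, {SupplierID}

{CustomerID}⁺ = {Category, City, CustomerID, Qty, SupplierID, UnitPrice}, which is every attribute, so {CustomerID} is a candidate key.
{SupplierID}⁺ = {Category, City, CustomerID, Qty, SupplierID, UnitPrice}, which is every attribute, so {SupplierID} is a candidate key.
These are minimal and exhaustive — every other superkey contains one of them.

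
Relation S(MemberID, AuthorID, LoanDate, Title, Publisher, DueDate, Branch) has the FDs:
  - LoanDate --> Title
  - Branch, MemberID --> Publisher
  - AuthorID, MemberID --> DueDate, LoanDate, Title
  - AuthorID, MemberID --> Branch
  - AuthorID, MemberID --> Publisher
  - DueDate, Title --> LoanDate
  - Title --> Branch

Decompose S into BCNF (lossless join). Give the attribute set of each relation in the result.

Candidate key of the original relation: {AuthorID, MemberID}.
Within {AuthorID, Branch, DueDate, LoanDate, MemberID, Publisher, Title}: {LoanDate}⁺ ∩ {AuthorID, Branch, DueDate, LoanDate, MemberID, Publisher, Title} = {Branch, LoanDate, Title}, not the whole set, so LoanDate --> Branch, Title violates BCNF; decompose into {Branch, LoanDate, Title} and {AuthorID, DueDate, LoanDate, MemberID, Publisher}.
Within {Branch, LoanDate, Title}: {Title}⁺ ∩ {Branch, LoanDate, Title} = {Branch, Title}, not the whole set, so Title --> Branch violates BCNF; decompose into {Branch, Title} and {LoanDate, Title}.
{Branch, Title} is in BCNF.
{LoanDate, Title} is in BCNF.
Within {AuthorID, DueDate, LoanDate, MemberID, Publisher}: {LoanDate, MemberID}⁺ ∩ {AuthorID, DueDate, LoanDate, MemberID, Publisher} = {LoanDate, MemberID, Publisher}, not the whole set, so LoanDate, MemberID --> Publisher violates BCNF; decompose into {LoanDate, MemberID, Publisher} and {AuthorID, DueDate, LoanDate, MemberID}.
{LoanDate, MemberID, Publisher} is in BCNF.
{AuthorID, DueDate, LoanDate, MemberID} is in BCNF.

{AuthorID, DueDate, LoanDate, MemberID}; {Branch, Title}; {LoanDate, MemberID, Publisher}; {LoanDate, Title}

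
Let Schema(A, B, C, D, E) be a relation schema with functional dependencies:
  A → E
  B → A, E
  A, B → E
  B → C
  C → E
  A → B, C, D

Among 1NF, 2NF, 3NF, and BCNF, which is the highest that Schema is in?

Candidate keys: {A}, {B}. Prime attributes: {A, B}.
C → E breaks BCNF: {C}⁺ = {C, E}, so {C} is not a superkey.
C → E determines the non-prime attribute {E} from a non-superkey — 3NF is violated.
With only single-attribute keys there can be no partial dependency, so 2NF holds.

2NF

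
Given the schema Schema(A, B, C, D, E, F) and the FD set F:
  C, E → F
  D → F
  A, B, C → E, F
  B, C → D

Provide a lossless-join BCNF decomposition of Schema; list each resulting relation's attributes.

{A, B, C, E}; {B, C, D}; {C, E, F}

Candidate key of the original relation: {A, B, C}.
Within {A, B, C, D, E, F}: {C, E}⁺ ∩ {A, B, C, D, E, F} = {C, E, F}, not the whole set, so C, E → F violates BCNF; decompose into {C, E, F} and {A, B, C, D, E}.
{C, E, F} has no BCNF violation.
Within {A, B, C, D, E}: {B, C}⁺ ∩ {A, B, C, D, E} = {B, C, D}, not the whole set, so B, C → D violates BCNF; decompose into {B, C, D} and {A, B, C, E}.
{B, C, D} has no BCNF violation.
{A, B, C, E} has no BCNF violation.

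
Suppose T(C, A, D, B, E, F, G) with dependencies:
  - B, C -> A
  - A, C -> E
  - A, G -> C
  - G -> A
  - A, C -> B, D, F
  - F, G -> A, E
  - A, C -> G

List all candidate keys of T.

{G}⁺ = {A, B, C, D, E, F, G} — all of the relation — so {G} is a candidate key.
{A, C}⁺ = {A, B, C, D, E, F, G} — all of the relation — so {A, C} is a candidate key.
{B, C}⁺ = {A, B, C, D, E, F, G} — all of the relation — so {B, C} is a candidate key.
Any other superkey properly contains one of these, so there are no further candidate keys.

{A, C}, {B, C}, {G}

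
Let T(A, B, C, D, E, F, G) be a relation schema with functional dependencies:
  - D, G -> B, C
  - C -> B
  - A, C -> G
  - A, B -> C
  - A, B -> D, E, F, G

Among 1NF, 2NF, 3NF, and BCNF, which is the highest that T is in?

Candidate keys: {A, B}, {A, C}, {A, D, G}. Prime attributes: {A, B, C, D, G}.
D, G -> B, C breaks BCNF: {D, G}⁺ = {B, C, D, G}, so {D, G} is not a superkey.
Its right-hand attributes {B, C} are all prime, as are those of every other non-superkey FD — the relation is in 3NF.

3NF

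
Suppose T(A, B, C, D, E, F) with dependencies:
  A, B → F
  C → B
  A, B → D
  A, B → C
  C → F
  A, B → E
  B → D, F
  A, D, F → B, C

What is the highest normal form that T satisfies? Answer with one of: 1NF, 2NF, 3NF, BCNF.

Candidate keys: {A, B}, {A, C}, {A, D, F}. Prime attributes: {A, B, C, D, F}.
For C → B we have {C}⁺ = {B, C, D, F}; {C} is not a superkey, so BCNF fails.
Its right-hand attributes {B} are all prime, as are those of every other non-superkey FD — the relation is in 3NF.

3NF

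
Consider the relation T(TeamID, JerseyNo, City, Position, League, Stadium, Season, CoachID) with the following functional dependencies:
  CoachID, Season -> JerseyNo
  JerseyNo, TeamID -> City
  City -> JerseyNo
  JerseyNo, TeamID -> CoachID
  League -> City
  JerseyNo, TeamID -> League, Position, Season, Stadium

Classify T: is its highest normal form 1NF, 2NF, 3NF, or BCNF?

Candidate keys: {City, TeamID}, {CoachID, Season, TeamID}, {JerseyNo, TeamID}, {League, TeamID}. Prime attributes: {City, CoachID, JerseyNo, League, Season, TeamID}.
CoachID, Season -> JerseyNo: {CoachID, Season}⁺ = {CoachID, JerseyNo, Season}, which is not all of the attributes, so the left side is not a superkey — BCNF is violated.
But every attribute on its right side ({JerseyNo}) is prime, and the same holds for every other non-superkey FD, so 3NF still holds.

3NF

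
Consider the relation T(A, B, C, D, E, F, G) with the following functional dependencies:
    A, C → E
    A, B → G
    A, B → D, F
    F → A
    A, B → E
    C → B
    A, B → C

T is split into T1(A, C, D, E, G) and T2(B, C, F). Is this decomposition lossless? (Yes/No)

No

T1 ∩ T2 = {C}; its closure under F is {B, C}.
The closure covers neither T1 nor T2 entirely; the join is not lossless.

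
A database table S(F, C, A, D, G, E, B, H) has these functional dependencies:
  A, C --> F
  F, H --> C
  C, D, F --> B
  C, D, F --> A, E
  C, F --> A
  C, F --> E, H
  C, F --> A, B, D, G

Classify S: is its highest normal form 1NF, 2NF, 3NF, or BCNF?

BCNF

Candidate keys: {A, C}, {C, F}, {F, H}. Prime attributes: {A, C, F, H}.
Each dependency's left side is a superkey — BCNF holds.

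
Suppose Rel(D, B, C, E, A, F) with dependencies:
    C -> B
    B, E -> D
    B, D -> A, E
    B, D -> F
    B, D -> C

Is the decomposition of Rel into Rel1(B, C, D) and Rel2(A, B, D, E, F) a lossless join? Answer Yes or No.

Yes

Common attributes: {B, D}; their closure is {A, B, C, D, E, F}.
Since Rel1 ⊆ {A, B, C, D, E, F}, the intersection is a superkey of Rel1; the decomposition is lossless.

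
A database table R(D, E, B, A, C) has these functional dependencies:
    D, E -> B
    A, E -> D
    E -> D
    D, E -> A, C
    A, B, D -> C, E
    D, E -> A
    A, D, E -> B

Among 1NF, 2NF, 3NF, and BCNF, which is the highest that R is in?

BCNF

Candidate keys: {A, B, D}, {E}. Prime attributes: {A, B, D, E}.
Each dependency's left side is a superkey — BCNF holds.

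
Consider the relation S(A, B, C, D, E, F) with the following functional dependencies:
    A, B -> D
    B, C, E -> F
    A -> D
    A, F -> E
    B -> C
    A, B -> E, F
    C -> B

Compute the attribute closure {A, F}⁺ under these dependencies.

{A, D, E, F}

Start with {A, F}.
A -> D applies; add {D} → now {A, D, F}.
A, F -> E applies; add {E} → now {A, D, E, F}.
No further FD applies.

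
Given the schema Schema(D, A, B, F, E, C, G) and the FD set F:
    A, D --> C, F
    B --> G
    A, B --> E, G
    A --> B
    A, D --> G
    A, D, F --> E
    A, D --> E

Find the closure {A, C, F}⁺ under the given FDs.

{A, B, C, E, F, G}

Start with {A, C, F}.
A --> B applies; add {B} → now {A, B, C, F}.
B --> G applies; add {G} → now {A, B, C, F, G}.
A, B --> E, G applies; add {E} → now {A, B, C, E, F, G}.
No further FD applies.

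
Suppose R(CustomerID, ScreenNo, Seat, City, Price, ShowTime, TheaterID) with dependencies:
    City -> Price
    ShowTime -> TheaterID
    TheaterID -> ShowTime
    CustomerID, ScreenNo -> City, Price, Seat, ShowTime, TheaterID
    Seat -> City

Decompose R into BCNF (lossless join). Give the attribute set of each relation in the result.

{City, Price}; {City, Seat}; {CustomerID, ScreenNo, Seat, ShowTime}; {ShowTime, TheaterID}

Candidate key of the original relation: {CustomerID, ScreenNo}.
Within {City, CustomerID, Price, ScreenNo, Seat, ShowTime, TheaterID}: {City}⁺ ∩ {City, CustomerID, Price, ScreenNo, Seat, ShowTime, TheaterID} = {City, Price}, not the whole set, so City -> Price violates BCNF; decompose into {City, Price} and {City, CustomerID, ScreenNo, Seat, ShowTime, TheaterID}.
{City, Price} is in BCNF.
Within {City, CustomerID, ScreenNo, Seat, ShowTime, TheaterID}: {ShowTime}⁺ ∩ {City, CustomerID, ScreenNo, Seat, ShowTime, TheaterID} = {ShowTime, TheaterID}, not the whole set, so ShowTime -> TheaterID violates BCNF; decompose into {ShowTime, TheaterID} and {City, CustomerID, ScreenNo, Seat, ShowTime}.
{ShowTime, TheaterID} is in BCNF.
Within {City, CustomerID, ScreenNo, Seat, ShowTime}: {Seat}⁺ ∩ {City, CustomerID, ScreenNo, Seat, ShowTime} = {City, Seat}, not the whole set, so Seat -> City violates BCNF; decompose into {City, Seat} and {CustomerID, ScreenNo, Seat, ShowTime}.
{City, Seat} is in BCNF.
{CustomerID, ScreenNo, Seat, ShowTime} is in BCNF.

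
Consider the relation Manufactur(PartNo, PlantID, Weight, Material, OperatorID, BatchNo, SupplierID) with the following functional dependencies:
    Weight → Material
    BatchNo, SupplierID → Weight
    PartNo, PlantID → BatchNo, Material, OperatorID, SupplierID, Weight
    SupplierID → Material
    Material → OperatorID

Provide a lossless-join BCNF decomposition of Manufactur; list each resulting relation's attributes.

Candidate key of the original relation: {PartNo, PlantID}.
In {BatchNo, Material, OperatorID, PartNo, PlantID, SupplierID, Weight}, {Weight} is not a superkey ({Weight}⁺ restricted to this set is {Material, OperatorID, Weight}), so split on Weight → Material, OperatorID into {Material, OperatorID, Weight} and {BatchNo, PartNo, PlantID, SupplierID, Weight}.
In {Material, OperatorID, Weight}, {Material} is not a superkey ({Material}⁺ restricted to this set is {Material, OperatorID}), so split on Material → OperatorID into {Material, OperatorID} and {Material, Weight}.
{Material, OperatorID} has no BCNF violation.
{Material, Weight} has no BCNF violation.
In {BatchNo, PartNo, PlantID, SupplierID, Weight}, {BatchNo, SupplierID} is not a superkey ({BatchNo, SupplierID}⁺ restricted to this set is {BatchNo, SupplierID, Weight}), so split on BatchNo, SupplierID → Weight into {BatchNo, SupplierID, Weight} and {BatchNo, PartNo, PlantID, SupplierID}.
{BatchNo, SupplierID, Weight} has no BCNF violation.
{BatchNo, PartNo, PlantID, SupplierID} has no BCNF violation.

{BatchNo, PartNo, PlantID, SupplierID}; {BatchNo, SupplierID, Weight}; {Material, OperatorID}; {Material, Weight}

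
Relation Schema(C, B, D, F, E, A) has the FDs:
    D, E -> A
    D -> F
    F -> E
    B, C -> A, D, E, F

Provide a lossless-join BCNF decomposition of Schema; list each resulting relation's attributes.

Candidate key of the original relation: {B, C}.
In {A, B, C, D, E, F}, {D, E} is not a superkey ({D, E}⁺ restricted to this set is {A, D, E, F}), so split on D, E -> A, F into {A, D, E, F} and {B, C, D, E}.
In {A, D, E, F}, {F} is not a superkey ({F}⁺ restricted to this set is {E, F}), so split on F -> E into {E, F} and {A, D, F}.
{E, F} has no BCNF violation.
{A, D, F} has no BCNF violation.
In {B, C, D, E}, {D} is not a superkey ({D}⁺ restricted to this set is {D, E}), so split on D -> E into {D, E} and {B, C, D}.
{D, E} has no BCNF violation.
{B, C, D} has no BCNF violation.

{A, D, F}; {B, C, D}; {D, E}; {E, F}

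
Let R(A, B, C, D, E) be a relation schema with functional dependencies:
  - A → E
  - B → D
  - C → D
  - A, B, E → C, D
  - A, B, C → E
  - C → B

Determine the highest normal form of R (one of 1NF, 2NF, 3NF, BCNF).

1NF

Candidate keys: {A, B}, {A, C}. Prime attributes: {A, B, C}.
A → E breaks BCNF: {A}⁺ = {A, E}, so {A} is not a superkey.
A → E has non-prime {E} on the right and a non-superkey on the left, so 3NF fails.
The proper key subset {A} of {A, B} determines non-prime {E}, so the relation is not even in 2NF.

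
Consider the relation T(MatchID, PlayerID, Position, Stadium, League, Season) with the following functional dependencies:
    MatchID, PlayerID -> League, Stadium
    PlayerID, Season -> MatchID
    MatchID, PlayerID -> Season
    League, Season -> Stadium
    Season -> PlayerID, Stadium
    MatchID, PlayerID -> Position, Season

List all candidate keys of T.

{MatchID, PlayerID}, {Season}

{Season}⁺ = {League, MatchID, PlayerID, Position, Season, Stadium} — all of the relation — so {Season} is a candidate key.
{MatchID, PlayerID}⁺ = {League, MatchID, PlayerID, Position, Season, Stadium} — all of the relation — so {MatchID, PlayerID} is a candidate key.
Any other superkey properly contains one of these, so there are no further candidate keys.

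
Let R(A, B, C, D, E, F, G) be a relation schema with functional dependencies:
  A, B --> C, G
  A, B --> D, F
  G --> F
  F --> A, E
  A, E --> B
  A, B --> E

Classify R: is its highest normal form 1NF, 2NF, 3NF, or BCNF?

Candidate keys: {A, B}, {A, E}, {F}, {G}. Prime attributes: {A, B, E, F, G}.
Each dependency's left side is a superkey — BCNF holds.

BCNF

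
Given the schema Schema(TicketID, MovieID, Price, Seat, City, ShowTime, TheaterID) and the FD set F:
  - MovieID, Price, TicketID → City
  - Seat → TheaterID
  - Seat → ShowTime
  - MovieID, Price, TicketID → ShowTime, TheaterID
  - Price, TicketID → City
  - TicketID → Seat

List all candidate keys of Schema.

No FD produces {MovieID, Price, TicketID}, so they must be in every candidate key.
{MovieID, Price, TicketID}⁺ = {City, MovieID, Price, Seat, ShowTime, TheaterID, TicketID}, which is every attribute, so {MovieID, Price, TicketID} is a candidate key.
No smaller or unrelated set reaches every attribute, so there are no other keys.

{MovieID, Price, TicketID}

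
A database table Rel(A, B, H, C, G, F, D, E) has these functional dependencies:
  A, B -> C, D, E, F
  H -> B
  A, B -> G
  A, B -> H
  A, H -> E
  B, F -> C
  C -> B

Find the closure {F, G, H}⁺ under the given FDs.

Start with {F, G, H}.
H -> B applies; add {B} → now {B, F, G, H}.
B, F -> C applies; add {C} → now {B, C, F, G, H}.
No further FD applies.

{B, C, F, G, H}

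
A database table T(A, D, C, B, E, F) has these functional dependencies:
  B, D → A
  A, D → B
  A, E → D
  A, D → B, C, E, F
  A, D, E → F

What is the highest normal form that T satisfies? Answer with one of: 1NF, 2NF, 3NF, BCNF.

Candidate keys: {A, D}, {A, E}, {B, D}. Prime attributes: {A, B, D, E}.
The left-hand side of every FD is a superkey, so BCNF is satisfied.

BCNF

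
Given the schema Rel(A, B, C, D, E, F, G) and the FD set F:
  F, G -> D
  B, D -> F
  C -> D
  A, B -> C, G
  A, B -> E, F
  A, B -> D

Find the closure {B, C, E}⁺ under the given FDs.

Start with {B, C, E}.
C -> D applies; add {D} → now {B, C, D, E}.
B, D -> F applies; add {F} → now {B, C, D, E, F}.
No further FD applies.

{B, C, D, E, F}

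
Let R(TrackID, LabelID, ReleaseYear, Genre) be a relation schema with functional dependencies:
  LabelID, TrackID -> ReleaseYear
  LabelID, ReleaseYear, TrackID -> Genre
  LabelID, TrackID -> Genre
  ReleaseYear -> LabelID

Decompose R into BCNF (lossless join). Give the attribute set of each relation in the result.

Candidate keys of the original relation: {LabelID, TrackID}, {ReleaseYear, TrackID}.
In {Genre, LabelID, ReleaseYear, TrackID}, {ReleaseYear} is not a superkey ({ReleaseYear}⁺ restricted to this set is {LabelID, ReleaseYear}), so split on ReleaseYear -> LabelID into {LabelID, ReleaseYear} and {Genre, ReleaseYear, TrackID}.
{LabelID, ReleaseYear} has no BCNF violation.
{Genre, ReleaseYear, TrackID} has no BCNF violation.

{Genre, ReleaseYear, TrackID}; {LabelID, ReleaseYear}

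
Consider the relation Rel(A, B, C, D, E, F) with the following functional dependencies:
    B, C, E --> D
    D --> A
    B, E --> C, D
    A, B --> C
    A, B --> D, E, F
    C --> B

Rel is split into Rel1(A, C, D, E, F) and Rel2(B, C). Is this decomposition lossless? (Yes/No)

Rel1 ∩ Rel2 = {C}; its closure under F is {B, C}.
Since Rel2 ⊆ {B, C}, the intersection is a superkey of Rel2; the decomposition is lossless.

Yes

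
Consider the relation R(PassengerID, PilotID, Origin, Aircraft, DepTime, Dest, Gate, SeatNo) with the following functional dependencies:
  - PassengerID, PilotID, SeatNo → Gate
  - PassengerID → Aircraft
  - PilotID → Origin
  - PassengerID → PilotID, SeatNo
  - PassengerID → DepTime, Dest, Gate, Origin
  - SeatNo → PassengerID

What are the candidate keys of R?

{PassengerID}, {SeatNo}

{PassengerID}⁺ = {Aircraft, DepTime, Dest, Gate, Origin, PassengerID, PilotID, SeatNo} — all of the relation — so {PassengerID} is a candidate key.
{SeatNo}⁺ = {Aircraft, DepTime, Dest, Gate, Origin, PassengerID, PilotID, SeatNo} — all of the relation — so {SeatNo} is a candidate key.
Any other superkey properly contains one of these, so there are no further candidate keys.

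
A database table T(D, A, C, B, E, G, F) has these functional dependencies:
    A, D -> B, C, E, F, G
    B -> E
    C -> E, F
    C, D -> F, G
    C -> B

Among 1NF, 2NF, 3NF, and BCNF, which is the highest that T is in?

Candidate key: {A, D}. Prime attributes: {A, D}.
B -> E breaks BCNF: {B}⁺ = {B, E}, so {B} is not a superkey.
B -> E has non-prime {E} on the right and a non-superkey on the left, so 3NF fails.
No non-prime attribute depends on a proper subset of any candidate key, so 2NF holds.

2NF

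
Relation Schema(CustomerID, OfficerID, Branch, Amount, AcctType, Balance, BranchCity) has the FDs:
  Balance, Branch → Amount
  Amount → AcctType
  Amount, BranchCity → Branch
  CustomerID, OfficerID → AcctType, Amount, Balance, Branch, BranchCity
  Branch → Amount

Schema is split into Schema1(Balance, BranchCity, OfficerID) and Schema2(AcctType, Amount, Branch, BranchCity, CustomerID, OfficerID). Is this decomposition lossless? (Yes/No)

No

Common attributes: {BranchCity, OfficerID}; their closure is {BranchCity, OfficerID}.
Neither Schema1 nor Schema2 is contained in that closure, so the decomposition is lossy.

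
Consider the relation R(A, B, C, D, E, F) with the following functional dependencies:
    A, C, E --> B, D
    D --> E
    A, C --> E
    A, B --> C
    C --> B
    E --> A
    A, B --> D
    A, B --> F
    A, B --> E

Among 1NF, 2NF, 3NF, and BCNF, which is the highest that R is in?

3NF

Candidate keys: {A, B}, {A, C}, {B, D}, {B, E}, {C, D}, {C, E}. Prime attributes: {A, B, C, D, E}.
D --> E breaks BCNF: {D}⁺ = {A, D, E}, so {D} is not a superkey.
Since {E} ⊆ prime attributes and every other non-superkey FD also has a prime right side, the schema is in 3NF.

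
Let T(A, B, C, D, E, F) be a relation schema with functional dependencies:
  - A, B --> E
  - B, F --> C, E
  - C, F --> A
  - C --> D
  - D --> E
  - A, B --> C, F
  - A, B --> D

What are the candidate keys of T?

Attributes never on any right-hand side: {B} — every candidate key must contain it.
{A, B}⁺ = {A, B, C, D, E, F}, which is every attribute, so {A, B} is a candidate key.
{B, F}⁺ = {A, B, C, D, E, F}, which is every attribute, so {B, F} is a candidate key.
No proper subset of any of these is a key, and no other minimal superkey exists.

{A, B}, {B, F}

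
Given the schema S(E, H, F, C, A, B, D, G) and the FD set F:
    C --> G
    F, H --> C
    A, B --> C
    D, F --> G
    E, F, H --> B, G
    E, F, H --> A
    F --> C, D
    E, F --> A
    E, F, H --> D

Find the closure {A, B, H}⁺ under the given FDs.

{A, B, C, G, H}

Start with {A, B, H}.
A, B --> C applies; add {C} → now {A, B, C, H}.
C --> G applies; add {G} → now {A, B, C, G, H}.
No further FD applies.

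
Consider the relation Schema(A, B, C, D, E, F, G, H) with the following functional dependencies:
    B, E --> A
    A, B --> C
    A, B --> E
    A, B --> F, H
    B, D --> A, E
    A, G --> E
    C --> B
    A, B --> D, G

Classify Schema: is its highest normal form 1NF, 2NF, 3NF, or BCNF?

3NF

Candidate keys: {A, B}, {A, C}, {B, D}, {B, E}, {C, D}, {C, E}. Prime attributes: {A, B, C, D, E}.
For A, G --> E we have {A, G}⁺ = {A, E, G}; {A, G} is not a superkey, so BCNF fails.
Its right-hand attributes {E} are all prime, as are those of every other non-superkey FD — the relation is in 3NF.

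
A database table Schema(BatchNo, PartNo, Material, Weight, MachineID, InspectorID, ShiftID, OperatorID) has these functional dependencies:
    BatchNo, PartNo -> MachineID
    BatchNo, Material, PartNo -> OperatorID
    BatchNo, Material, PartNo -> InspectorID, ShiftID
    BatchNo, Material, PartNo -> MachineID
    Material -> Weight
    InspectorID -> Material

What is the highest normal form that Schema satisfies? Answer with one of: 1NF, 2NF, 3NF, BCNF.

1NF

Candidate keys: {BatchNo, InspectorID, PartNo}, {BatchNo, Material, PartNo}. Prime attributes: {BatchNo, InspectorID, Material, PartNo}.
BatchNo, PartNo -> MachineID: {BatchNo, PartNo}⁺ = {BatchNo, MachineID, PartNo}, which is not all of the attributes, so the left side is not a superkey — BCNF is violated.
BatchNo, PartNo -> MachineID has non-prime {MachineID} on the right and a non-superkey on the left, so 3NF fails.
The proper key subset {InspectorID} of {BatchNo, InspectorID, PartNo} determines non-prime {Weight}, so the relation is not even in 2NF.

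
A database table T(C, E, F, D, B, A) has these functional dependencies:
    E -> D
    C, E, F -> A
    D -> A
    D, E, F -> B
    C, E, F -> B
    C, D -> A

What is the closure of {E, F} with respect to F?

Start with {E, F}.
E -> D applies; add {D} → now {D, E, F}.
D -> A applies; add {A} → now {A, D, E, F}.
D, E, F -> B applies; add {B} → now {A, B, D, E, F}.
No further FD applies.

{A, B, D, E, F}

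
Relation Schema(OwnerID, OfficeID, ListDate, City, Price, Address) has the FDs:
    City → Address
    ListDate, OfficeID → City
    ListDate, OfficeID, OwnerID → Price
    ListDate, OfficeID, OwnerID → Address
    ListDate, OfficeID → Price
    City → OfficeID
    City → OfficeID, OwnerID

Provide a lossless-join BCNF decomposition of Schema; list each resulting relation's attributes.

{Address, City, OfficeID, OwnerID}; {City, ListDate, Price}

Candidate keys of the original relation: {City, ListDate}, {ListDate, OfficeID}.
Within {Address, City, ListDate, OfficeID, OwnerID, Price}: {City}⁺ ∩ {Address, City, ListDate, OfficeID, OwnerID, Price} = {Address, City, OfficeID, OwnerID}, not the whole set, so City → Address, OfficeID, OwnerID violates BCNF; decompose into {Address, City, OfficeID, OwnerID} and {City, ListDate, Price}.
{Address, City, OfficeID, OwnerID}: every determinant is a superkey — BCNF.
{City, ListDate, Price}: every determinant is a superkey — BCNF.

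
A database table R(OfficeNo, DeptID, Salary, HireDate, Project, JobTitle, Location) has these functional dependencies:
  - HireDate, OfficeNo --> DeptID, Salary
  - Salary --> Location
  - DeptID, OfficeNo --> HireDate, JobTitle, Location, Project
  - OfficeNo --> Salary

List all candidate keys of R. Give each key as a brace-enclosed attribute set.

{DeptID, OfficeNo}, {HireDate, OfficeNo}

Attributes never on any right-hand side: {OfficeNo} — every candidate key must contain it.
{DeptID, OfficeNo} is a candidate key since {DeptID, OfficeNo}⁺ = {DeptID, HireDate, JobTitle, Location, OfficeNo, Project, Salary} covers every attribute.
{HireDate, OfficeNo} is a candidate key since {HireDate, OfficeNo}⁺ = {DeptID, HireDate, JobTitle, Location, OfficeNo, Project, Salary} covers every attribute.
No proper subset of any of these is a key, and no other minimal superkey exists.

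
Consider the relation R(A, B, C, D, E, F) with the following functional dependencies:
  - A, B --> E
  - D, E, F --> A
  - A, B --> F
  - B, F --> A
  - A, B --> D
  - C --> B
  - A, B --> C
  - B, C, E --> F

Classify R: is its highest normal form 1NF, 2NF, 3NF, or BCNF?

Candidate keys: {A, B}, {A, C}, {B, F}, {C, E}, {C, F}. Prime attributes: {A, B, C, E, F}.
D, E, F --> A: {D, E, F}⁺ = {A, D, E, F}, which is not all of the attributes, so the left side is not a superkey — BCNF is violated.
Its right-hand attributes {A} are all prime, as are those of every other non-superkey FD — the relation is in 3NF.

3NF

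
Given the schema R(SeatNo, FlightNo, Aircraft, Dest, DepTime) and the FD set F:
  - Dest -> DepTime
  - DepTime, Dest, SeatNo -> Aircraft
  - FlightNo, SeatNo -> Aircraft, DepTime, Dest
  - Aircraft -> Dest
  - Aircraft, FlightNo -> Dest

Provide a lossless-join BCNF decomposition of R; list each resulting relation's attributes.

{Aircraft, Dest}; {Aircraft, FlightNo, SeatNo}; {DepTime, Dest}

Candidate key of the original relation: {FlightNo, SeatNo}.
In {Aircraft, DepTime, Dest, FlightNo, SeatNo}, {Dest} is not a superkey ({Dest}⁺ restricted to this set is {DepTime, Dest}), so split on Dest -> DepTime into {DepTime, Dest} and {Aircraft, Dest, FlightNo, SeatNo}.
{DepTime, Dest} is in BCNF.
In {Aircraft, Dest, FlightNo, SeatNo}, {Aircraft} is not a superkey ({Aircraft}⁺ restricted to this set is {Aircraft, Dest}), so split on Aircraft -> Dest into {Aircraft, Dest} and {Aircraft, FlightNo, SeatNo}.
{Aircraft, Dest} is in BCNF.
{Aircraft, FlightNo, SeatNo} is in BCNF.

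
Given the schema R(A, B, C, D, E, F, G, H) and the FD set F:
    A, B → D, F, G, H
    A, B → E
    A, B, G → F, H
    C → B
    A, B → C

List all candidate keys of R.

Attributes never on any right-hand side: {A} — every candidate key must contain it.
{A, B}⁺ = {A, B, C, D, E, F, G, H} — all of the relation — so {A, B} is a candidate key.
{A, C}⁺ = {A, B, C, D, E, F, G, H} — all of the relation — so {A, C} is a candidate key.
These are minimal and exhaustive — every other superkey contains one of them.

{A, B}, {A, C}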